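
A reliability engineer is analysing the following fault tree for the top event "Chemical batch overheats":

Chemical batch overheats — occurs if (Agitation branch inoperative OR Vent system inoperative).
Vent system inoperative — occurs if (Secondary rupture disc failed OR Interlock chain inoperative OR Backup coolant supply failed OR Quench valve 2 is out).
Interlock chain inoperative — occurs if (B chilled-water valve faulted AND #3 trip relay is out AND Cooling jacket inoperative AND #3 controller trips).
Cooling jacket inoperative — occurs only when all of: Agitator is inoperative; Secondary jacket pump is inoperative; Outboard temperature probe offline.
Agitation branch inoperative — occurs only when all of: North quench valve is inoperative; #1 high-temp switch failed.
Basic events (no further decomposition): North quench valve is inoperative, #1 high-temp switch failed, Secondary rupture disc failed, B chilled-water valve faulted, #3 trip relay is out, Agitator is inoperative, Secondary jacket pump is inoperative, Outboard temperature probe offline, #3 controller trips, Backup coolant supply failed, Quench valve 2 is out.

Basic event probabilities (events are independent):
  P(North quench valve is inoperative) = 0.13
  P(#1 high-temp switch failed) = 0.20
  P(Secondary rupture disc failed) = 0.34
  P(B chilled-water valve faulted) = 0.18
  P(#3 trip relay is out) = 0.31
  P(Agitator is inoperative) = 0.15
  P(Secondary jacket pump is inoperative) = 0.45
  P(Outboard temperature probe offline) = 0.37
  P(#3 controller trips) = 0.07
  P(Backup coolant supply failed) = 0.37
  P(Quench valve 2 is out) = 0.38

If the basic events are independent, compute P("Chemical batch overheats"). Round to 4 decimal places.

P(Agitation branch inoperative) [AND] = 0.13 × 0.20 = 0.026000
P(Cooling jacket inoperative) [AND] = 0.15 × 0.45 × 0.37 = 0.024975
P(Interlock chain inoperative) [AND] = 0.18 × 0.31 × 0.024975 × 0.07 = 0.000098
P(Vent system inoperative) [OR] = 1 − (1−0.34) × (1−0.000098) × (1−0.37) × (1−0.38) = 0.742229
P(Chemical batch overheats) [OR] = 1 − (1−0.026000) × (1−0.742229) = 0.748931
Rounded to 4 decimal places: P(Chemical batch overheats) ≈ 0.7489.

0.7489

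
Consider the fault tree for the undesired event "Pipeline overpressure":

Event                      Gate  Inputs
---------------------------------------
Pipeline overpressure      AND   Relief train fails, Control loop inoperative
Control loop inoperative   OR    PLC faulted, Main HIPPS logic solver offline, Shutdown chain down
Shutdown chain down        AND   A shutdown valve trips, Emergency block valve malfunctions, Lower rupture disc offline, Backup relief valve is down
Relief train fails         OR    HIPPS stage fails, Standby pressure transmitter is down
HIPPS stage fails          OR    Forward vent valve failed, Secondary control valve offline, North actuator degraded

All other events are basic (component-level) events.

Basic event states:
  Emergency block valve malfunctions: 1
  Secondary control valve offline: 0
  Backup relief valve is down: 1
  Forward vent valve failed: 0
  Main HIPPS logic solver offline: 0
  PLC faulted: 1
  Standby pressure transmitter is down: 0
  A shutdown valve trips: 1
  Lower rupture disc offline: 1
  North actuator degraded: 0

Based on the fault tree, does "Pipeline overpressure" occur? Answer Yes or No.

HIPPS stage fails [OR]: Forward vent valve failed=not, Secondary control valve offline=not, North actuator degraded=not → no input occurs → does not occur.
Relief train fails [OR]: HIPPS stage fails=not, Standby pressure transmitter is down=not → no input occurs → does not occur.
Shutdown chain down [AND]: A shutdown valve trips=occurs, Emergency block valve malfunctions=occurs, Lower rupture disc offline=occurs, Backup relief valve is down=occurs → all inputs occur → occurs.
Control loop inoperative [OR]: PLC faulted=occurs, Main HIPPS logic solver offline=not, Shutdown chain down=occurs → at least one input occurs → occurs.
Pipeline overpressure [AND]: Relief train fails=not, Control loop inoperative=occurs → not all inputs occur → does not occur.

No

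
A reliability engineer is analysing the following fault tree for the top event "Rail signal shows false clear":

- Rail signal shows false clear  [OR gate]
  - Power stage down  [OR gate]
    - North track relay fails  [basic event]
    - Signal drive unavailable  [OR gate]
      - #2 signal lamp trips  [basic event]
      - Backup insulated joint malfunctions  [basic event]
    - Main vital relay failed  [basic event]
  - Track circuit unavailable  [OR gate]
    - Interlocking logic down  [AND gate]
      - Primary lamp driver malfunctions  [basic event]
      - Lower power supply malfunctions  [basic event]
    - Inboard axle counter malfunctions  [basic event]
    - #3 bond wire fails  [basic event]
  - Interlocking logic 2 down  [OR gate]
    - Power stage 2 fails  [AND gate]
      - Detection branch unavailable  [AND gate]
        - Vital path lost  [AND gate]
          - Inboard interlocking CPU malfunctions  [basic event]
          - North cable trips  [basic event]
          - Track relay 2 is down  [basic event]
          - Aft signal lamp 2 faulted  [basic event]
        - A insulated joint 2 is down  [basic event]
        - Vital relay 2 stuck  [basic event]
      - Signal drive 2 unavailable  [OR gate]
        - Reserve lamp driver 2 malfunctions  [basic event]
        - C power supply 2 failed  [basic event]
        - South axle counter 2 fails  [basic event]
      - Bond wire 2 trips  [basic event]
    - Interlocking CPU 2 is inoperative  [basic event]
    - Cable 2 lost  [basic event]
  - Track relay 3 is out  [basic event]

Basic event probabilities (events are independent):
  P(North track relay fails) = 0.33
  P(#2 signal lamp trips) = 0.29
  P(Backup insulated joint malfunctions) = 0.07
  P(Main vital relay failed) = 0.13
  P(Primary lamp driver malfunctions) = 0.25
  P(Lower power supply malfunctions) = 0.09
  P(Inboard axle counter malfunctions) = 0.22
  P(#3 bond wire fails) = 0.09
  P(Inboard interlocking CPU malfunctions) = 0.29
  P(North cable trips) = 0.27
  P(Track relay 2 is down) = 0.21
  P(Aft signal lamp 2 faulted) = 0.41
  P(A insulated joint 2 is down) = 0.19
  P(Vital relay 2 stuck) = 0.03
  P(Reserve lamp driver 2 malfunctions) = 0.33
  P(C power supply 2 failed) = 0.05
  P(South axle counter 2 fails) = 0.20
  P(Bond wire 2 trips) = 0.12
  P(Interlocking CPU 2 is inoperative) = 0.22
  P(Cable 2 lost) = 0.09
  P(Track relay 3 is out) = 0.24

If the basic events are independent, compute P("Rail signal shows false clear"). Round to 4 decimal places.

P(Signal drive unavailable) [OR] = 1 − (1−0.29) × (1−0.07) = 0.339700
P(Power stage down) [OR] = 1 − (1−0.33) × (1−0.339700) × (1−0.13) = 0.615111
P(Interlocking logic down) [AND] = 0.25 × 0.09 = 0.022500
P(Track circuit unavailable) [OR] = 1 − (1−0.022500) × (1−0.22) × (1−0.09) = 0.306171
P(Vital path lost) [AND] = 0.29 × 0.27 × 0.21 × 0.41 = 0.006742
P(Detection branch unavailable) [AND] = 0.006742 × 0.19 × 0.03 = 0.000038
P(Signal drive 2 unavailable) [OR] = 1 − (1−0.33) × (1−0.05) × (1−0.20) = 0.490800
P(Power stage 2 fails) [AND] = 0.000038 × 0.490800 × 0.12 = 0.000002
P(Interlocking logic 2 down) [OR] = 1 − (1−0.000002) × (1−0.22) × (1−0.09) = 0.290201
P(Rail signal shows false clear) [OR] = 1 − (1−0.615111) × (1−0.306171) × (1−0.290201) × (1−0.24) = 0.855942
Rounded to 4 decimal places: P(Rail signal shows false clear) ≈ 0.8559.

0.8559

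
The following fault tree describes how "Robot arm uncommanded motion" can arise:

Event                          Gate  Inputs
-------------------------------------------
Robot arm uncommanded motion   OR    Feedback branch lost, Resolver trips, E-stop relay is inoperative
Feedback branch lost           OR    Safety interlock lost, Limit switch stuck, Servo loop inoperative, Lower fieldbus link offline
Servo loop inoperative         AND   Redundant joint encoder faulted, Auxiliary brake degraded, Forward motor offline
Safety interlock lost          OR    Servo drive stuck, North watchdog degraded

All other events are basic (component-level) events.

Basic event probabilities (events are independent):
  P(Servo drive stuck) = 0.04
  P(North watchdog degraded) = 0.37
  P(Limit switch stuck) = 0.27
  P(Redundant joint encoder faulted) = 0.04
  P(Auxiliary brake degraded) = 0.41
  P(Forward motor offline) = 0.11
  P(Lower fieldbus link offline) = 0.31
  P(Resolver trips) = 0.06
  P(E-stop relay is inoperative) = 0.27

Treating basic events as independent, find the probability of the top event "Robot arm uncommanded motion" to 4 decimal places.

P(Safety interlock lost) [OR] = 1 − (1−0.04) × (1−0.37) = 0.395200
P(Servo loop inoperative) [AND] = 0.04 × 0.41 × 0.11 = 0.001804
P(Feedback branch lost) [OR] = 1 − (1−0.395200) × (1−0.27) × (1−0.001804) × (1−0.31) = 0.695912
P(Robot arm uncommanded motion) [OR] = 1 − (1−0.695912) × (1−0.06) × (1−0.27) = 0.791335
Rounded to 4 decimal places: P(Robot arm uncommanded motion) ≈ 0.7913.

0.7913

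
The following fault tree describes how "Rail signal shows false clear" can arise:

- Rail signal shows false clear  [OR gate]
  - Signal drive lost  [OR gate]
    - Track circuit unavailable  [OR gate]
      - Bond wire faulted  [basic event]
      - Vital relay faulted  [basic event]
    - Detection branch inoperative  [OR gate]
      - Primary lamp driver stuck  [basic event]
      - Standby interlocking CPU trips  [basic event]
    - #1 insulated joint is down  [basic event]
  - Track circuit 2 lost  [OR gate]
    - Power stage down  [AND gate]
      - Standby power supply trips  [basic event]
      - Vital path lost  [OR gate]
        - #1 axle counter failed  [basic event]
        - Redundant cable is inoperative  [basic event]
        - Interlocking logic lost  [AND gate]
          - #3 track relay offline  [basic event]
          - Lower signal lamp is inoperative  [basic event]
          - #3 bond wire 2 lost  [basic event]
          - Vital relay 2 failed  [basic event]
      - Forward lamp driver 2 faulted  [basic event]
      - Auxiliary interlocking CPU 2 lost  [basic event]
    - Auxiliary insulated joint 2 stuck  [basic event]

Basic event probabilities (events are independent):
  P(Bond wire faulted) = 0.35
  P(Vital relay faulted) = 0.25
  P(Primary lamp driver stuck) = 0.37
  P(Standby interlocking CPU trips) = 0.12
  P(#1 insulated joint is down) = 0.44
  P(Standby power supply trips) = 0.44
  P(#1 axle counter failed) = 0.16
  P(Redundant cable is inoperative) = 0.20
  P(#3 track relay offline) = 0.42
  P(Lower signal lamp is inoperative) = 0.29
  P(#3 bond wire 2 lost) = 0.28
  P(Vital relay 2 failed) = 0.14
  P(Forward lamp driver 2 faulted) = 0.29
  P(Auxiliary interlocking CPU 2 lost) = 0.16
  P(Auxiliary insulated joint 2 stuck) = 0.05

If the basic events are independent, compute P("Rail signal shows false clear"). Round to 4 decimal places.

P(Track circuit unavailable) [OR] = 1 − (1−0.35) × (1−0.25) = 0.512500
P(Detection branch inoperative) [OR] = 1 − (1−0.37) × (1−0.12) = 0.445600
P(Signal drive lost) [OR] = 1 − (1−0.512500) × (1−0.445600) × (1−0.44) = 0.848649
P(Interlocking logic lost) [AND] = 0.42 × 0.29 × 0.28 × 0.14 = 0.004775
P(Vital path lost) [OR] = 1 − (1−0.16) × (1−0.20) × (1−0.004775) = 0.331209
P(Power stage down) [AND] = 0.44 × 0.331209 × 0.29 × 0.16 = 0.006762
P(Track circuit 2 lost) [OR] = 1 − (1−0.006762) × (1−0.05) = 0.056424
P(Rail signal shows false clear) [OR] = 1 − (1−0.848649) × (1−0.056424) = 0.857189
Rounded to 4 decimal places: P(Rail signal shows false clear) ≈ 0.8572.

0.8572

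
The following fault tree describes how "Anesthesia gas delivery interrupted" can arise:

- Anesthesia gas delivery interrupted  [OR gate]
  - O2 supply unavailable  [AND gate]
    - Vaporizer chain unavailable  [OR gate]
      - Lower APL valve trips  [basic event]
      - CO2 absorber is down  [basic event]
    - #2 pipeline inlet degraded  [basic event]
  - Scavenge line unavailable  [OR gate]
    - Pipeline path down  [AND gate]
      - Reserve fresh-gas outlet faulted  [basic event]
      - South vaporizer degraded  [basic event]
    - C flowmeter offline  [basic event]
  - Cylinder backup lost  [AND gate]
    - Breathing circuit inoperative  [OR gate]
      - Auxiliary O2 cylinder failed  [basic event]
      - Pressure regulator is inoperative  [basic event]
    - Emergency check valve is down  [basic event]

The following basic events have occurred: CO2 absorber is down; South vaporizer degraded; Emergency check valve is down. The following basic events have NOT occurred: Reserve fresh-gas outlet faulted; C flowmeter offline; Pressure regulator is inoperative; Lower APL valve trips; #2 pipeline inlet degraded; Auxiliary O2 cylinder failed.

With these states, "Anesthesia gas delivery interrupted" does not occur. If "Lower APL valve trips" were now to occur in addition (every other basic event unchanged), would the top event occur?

Counterfactual: set "Lower APL valve trips" to occurred.
Vaporizer chain unavailable [OR]: Lower APL valve trips=occurs, CO2 absorber is down=occurs → at least one input occurs → occurs.
O2 supply unavailable [AND]: Vaporizer chain unavailable=occurs, #2 pipeline inlet degraded=not → not all inputs occur → does not occur.
Pipeline path down [AND]: Reserve fresh-gas outlet faulted=not, South vaporizer degraded=occurs → not all inputs occur → does not occur.
Scavenge line unavailable [OR]: Pipeline path down=not, C flowmeter offline=not → no input occurs → does not occur.
Breathing circuit inoperative [OR]: Auxiliary O2 cylinder failed=not, Pressure regulator is inoperative=not → no input occurs → does not occur.
Cylinder backup lost [AND]: Breathing circuit inoperative=not, Emergency check valve is down=occurs → not all inputs occur → does not occur.
Anesthesia gas delivery interrupted [OR]: O2 supply unavailable=not, Scavenge line unavailable=not, Cylinder backup lost=not → no input occurs → does not occur.

No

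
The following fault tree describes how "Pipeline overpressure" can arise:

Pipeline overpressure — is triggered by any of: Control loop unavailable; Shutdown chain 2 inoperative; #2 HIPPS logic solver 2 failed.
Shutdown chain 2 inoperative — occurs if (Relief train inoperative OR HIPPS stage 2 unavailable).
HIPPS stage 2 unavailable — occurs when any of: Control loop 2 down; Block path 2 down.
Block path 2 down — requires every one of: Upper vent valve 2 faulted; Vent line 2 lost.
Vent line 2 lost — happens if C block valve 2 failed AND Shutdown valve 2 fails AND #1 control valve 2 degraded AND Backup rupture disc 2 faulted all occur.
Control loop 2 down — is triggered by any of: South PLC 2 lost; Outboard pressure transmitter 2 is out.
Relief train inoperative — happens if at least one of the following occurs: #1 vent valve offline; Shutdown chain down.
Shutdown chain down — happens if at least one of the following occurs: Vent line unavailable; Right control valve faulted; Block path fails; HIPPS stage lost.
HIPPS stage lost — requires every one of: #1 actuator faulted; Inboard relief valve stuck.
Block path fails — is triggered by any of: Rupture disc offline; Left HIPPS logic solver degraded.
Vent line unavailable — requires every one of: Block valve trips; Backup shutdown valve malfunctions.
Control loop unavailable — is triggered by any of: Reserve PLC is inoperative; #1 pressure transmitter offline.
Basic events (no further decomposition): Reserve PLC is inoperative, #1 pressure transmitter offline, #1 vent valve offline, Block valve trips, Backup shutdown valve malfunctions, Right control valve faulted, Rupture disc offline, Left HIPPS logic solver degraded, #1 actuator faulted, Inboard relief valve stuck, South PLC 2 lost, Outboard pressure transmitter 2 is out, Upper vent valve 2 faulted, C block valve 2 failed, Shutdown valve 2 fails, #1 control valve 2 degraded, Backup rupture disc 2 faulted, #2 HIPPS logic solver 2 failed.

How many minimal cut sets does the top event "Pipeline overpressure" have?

Control loop unavailable [OR]: union of children's cut sets → 2 cut set(s).
Vent line unavailable [AND]: one cut set from each child combined → 1 × 1 = 1 cut set(s).
Block path fails [OR]: union of children's cut sets → 2 cut set(s).
HIPPS stage lost [AND]: one cut set from each child combined → 1 × 1 = 1 cut set(s).
Shutdown chain down [OR]: union of children's cut sets → 5 cut set(s).
Relief train inoperative [OR]: union of children's cut sets → 6 cut set(s).
Control loop 2 down [OR]: union of children's cut sets → 2 cut set(s).
Vent line 2 lost [AND]: one cut set from each child combined → 1 × 1 × 1 × 1 = 1 cut set(s).
Block path 2 down [AND]: one cut set from each child combined → 1 × 1 = 1 cut set(s).
HIPPS stage 2 unavailable [OR]: union of children's cut sets → 3 cut set(s).
Shutdown chain 2 inoperative [OR]: union of children's cut sets → 9 cut set(s).
Pipeline overpressure [OR]: union of children's cut sets → 12 cut set(s).

12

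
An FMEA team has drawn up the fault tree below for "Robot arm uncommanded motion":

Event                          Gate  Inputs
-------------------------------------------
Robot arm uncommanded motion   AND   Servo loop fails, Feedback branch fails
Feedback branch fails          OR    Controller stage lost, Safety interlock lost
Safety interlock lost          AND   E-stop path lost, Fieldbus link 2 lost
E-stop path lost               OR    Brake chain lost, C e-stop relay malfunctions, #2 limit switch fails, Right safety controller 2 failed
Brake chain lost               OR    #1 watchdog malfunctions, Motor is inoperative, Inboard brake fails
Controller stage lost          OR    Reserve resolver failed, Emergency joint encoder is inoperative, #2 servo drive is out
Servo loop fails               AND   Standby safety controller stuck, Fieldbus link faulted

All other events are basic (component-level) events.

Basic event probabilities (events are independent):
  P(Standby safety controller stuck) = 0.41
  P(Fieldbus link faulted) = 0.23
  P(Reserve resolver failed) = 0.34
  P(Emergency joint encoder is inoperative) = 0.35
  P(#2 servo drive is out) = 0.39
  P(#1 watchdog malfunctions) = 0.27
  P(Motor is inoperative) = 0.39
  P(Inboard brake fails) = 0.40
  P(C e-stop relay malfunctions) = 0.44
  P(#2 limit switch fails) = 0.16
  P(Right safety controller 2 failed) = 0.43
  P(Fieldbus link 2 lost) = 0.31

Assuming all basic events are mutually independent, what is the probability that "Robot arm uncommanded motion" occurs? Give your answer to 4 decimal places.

0.0767

P(Servo loop fails) [AND] = 0.41 × 0.23 = 0.094300
P(Controller stage lost) [OR] = 1 − (1−0.34) × (1−0.35) × (1−0.39) = 0.738310
P(Brake chain lost) [OR] = 1 − (1−0.27) × (1−0.39) × (1−0.40) = 0.732820
P(E-stop path lost) [OR] = 1 − (1−0.732820) × (1−0.44) × (1−0.16) × (1−0.43) = 0.928362
P(Safety interlock lost) [AND] = 0.928362 × 0.31 = 0.287792
P(Feedback branch fails) [OR] = 1 − (1−0.738310) × (1−0.287792) = 0.813622
P(Robot arm uncommanded motion) [AND] = 0.094300 × 0.813622 = 0.076725
Rounded to 4 decimal places: P(Robot arm uncommanded motion) ≈ 0.0767.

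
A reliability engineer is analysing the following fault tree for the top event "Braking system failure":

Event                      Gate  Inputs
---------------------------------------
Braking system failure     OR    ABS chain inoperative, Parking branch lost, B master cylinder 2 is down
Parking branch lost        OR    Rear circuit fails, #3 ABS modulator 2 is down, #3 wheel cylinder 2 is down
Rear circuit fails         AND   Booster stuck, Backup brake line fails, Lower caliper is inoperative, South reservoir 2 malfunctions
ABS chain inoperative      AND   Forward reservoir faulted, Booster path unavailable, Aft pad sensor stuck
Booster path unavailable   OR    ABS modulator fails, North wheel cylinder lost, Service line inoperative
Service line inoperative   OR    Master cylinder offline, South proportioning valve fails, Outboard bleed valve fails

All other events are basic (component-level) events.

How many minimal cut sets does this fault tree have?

Service line inoperative [OR]: union of children's cut sets → 3 cut set(s).
Booster path unavailable [OR]: union of children's cut sets → 5 cut set(s).
ABS chain inoperative [AND]: one cut set from each child combined → 1 × 5 × 1 = 5 cut set(s).
Rear circuit fails [AND]: one cut set from each child combined → 1 × 1 × 1 × 1 = 1 cut set(s).
Parking branch lost [OR]: union of children's cut sets → 3 cut set(s).
Braking system failure [OR]: union of children's cut sets → 9 cut set(s).
Minimal cut sets: {ABS modulator fails, Aft pad sensor stuck, Forward reservoir faulted}; {Aft pad sensor stuck, Forward reservoir faulted, North wheel cylinder lost}; {Aft pad sensor stuck, Forward reservoir faulted, Master cylinder offline}; {Aft pad sensor stuck, Forward reservoir faulted, South proportioning valve fails}; {Aft pad sensor stuck, Forward reservoir faulted, Outboard bleed valve fails}; {Backup brake line fails, Booster stuck, Lower caliper is inoperative, South reservoir 2 malfunctions}; {#3 ABS modulator 2 is down}; {#3 wheel cylinder 2 is down}; {B master cylinder 2 is down}.

9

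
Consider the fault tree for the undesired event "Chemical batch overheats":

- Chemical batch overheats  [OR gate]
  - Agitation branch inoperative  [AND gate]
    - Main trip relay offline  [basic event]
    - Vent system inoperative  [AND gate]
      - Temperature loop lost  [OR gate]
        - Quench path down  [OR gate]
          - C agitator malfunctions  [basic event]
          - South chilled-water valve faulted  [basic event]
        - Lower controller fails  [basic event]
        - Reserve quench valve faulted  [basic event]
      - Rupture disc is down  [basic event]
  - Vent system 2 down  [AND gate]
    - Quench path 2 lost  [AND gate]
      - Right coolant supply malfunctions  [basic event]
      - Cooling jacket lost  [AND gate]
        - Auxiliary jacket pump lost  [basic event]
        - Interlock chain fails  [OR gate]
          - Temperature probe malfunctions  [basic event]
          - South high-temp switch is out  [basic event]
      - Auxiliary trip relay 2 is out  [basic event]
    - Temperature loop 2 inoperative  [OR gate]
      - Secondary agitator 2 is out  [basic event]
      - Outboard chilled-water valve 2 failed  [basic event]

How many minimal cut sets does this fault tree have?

8

Quench path down [OR]: union of children's cut sets → 2 cut set(s).
Temperature loop lost [OR]: union of children's cut sets → 4 cut set(s).
Vent system inoperative [AND]: one cut set from each child combined → 4 × 1 = 4 cut set(s).
Agitation branch inoperative [AND]: one cut set from each child combined → 1 × 4 = 4 cut set(s).
Interlock chain fails [OR]: union of children's cut sets → 2 cut set(s).
Cooling jacket lost [AND]: one cut set from each child combined → 1 × 2 = 2 cut set(s).
Quench path 2 lost [AND]: one cut set from each child combined → 1 × 2 × 1 = 2 cut set(s).
Temperature loop 2 inoperative [OR]: union of children's cut sets → 2 cut set(s).
Vent system 2 down [AND]: one cut set from each child combined → 2 × 2 = 4 cut set(s).
Chemical batch overheats [OR]: union of children's cut sets → 8 cut set(s).
Minimal cut sets: {C agitator malfunctions, Main trip relay offline, Rupture disc is down}; {Main trip relay offline, Rupture disc is down, South chilled-water valve faulted}; {Lower controller fails, Main trip relay offline, Rupture disc is down}; {Main trip relay offline, Reserve quench valve faulted, Rupture disc is down}; {Auxiliary jacket pump lost, Auxiliary trip relay 2 is out, Right coolant supply malfunctions, Secondary agitator 2 is out, Temperature probe malfunctions}; {Auxiliary jacket pump lost, Auxiliary trip relay 2 is out, Outboard chilled-water valve 2 failed, Right coolant supply malfunctions, Temperature probe malfunctions}; {Auxiliary jacket pump lost, Auxiliary trip relay 2 is out, Right coolant supply malfunctions, Secondary agitator 2 is out, South high-temp switch is out}; {Auxiliary jacket pump lost, Auxiliary trip relay 2 is out, Outboard chilled-water valve 2 failed, Right coolant supply malfunctions, South high-temp switch is out}.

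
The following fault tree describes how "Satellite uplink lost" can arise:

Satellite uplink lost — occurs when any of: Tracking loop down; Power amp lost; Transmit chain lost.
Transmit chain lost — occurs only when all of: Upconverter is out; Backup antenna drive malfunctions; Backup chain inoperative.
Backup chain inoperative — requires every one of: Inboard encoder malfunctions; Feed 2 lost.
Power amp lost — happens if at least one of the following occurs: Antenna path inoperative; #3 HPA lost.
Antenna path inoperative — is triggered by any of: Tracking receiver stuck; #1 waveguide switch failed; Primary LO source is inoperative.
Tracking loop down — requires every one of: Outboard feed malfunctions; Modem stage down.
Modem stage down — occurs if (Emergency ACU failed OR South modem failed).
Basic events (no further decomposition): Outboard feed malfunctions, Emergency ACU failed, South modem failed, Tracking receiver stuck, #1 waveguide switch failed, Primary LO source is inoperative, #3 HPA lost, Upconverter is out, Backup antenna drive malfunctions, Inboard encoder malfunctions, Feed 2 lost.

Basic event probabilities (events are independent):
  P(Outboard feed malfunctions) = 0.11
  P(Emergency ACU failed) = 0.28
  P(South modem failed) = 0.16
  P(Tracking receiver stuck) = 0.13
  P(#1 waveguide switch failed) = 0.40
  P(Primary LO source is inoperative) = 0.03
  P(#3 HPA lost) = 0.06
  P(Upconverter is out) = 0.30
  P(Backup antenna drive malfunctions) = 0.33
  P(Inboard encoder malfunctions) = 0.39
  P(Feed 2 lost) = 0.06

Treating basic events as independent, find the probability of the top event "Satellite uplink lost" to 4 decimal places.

0.5458

P(Modem stage down) [OR] = 1 − (1−0.28) × (1−0.16) = 0.395200
P(Tracking loop down) [AND] = 0.11 × 0.395200 = 0.043472
P(Antenna path inoperative) [OR] = 1 − (1−0.13) × (1−0.40) × (1−0.03) = 0.493660
P(Power amp lost) [OR] = 1 − (1−0.493660) × (1−0.06) = 0.524040
P(Backup chain inoperative) [AND] = 0.39 × 0.06 = 0.023400
P(Transmit chain lost) [AND] = 0.30 × 0.33 × 0.023400 = 0.002317
P(Satellite uplink lost) [OR] = 1 − (1−0.043472) × (1−0.524040) × (1−0.002317) = 0.545786
Rounded to 4 decimal places: P(Satellite uplink lost) ≈ 0.5458.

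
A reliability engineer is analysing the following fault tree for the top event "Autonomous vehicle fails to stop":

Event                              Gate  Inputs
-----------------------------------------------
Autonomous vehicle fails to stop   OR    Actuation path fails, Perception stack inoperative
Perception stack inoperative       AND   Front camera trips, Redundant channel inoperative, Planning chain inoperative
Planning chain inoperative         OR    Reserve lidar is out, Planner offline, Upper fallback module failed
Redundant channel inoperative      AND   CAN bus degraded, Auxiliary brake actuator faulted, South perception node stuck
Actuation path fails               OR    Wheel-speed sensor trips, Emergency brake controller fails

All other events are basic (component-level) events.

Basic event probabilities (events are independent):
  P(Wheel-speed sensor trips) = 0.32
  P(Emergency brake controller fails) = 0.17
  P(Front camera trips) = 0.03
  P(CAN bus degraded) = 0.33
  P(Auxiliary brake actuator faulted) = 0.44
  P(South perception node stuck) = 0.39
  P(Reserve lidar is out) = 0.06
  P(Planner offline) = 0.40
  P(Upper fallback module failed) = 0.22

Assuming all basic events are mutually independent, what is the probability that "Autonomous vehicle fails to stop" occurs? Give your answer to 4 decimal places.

0.4361

P(Actuation path fails) [OR] = 1 − (1−0.32) × (1−0.17) = 0.435600
P(Redundant channel inoperative) [AND] = 0.33 × 0.44 × 0.39 = 0.056628
P(Planning chain inoperative) [OR] = 1 − (1−0.06) × (1−0.40) × (1−0.22) = 0.560080
P(Perception stack inoperative) [AND] = 0.03 × 0.056628 × 0.560080 = 0.000951
P(Autonomous vehicle fails to stop) [OR] = 1 − (1−0.435600) × (1−0.000951) = 0.436137
Rounded to 4 decimal places: P(Autonomous vehicle fails to stop) ≈ 0.4361.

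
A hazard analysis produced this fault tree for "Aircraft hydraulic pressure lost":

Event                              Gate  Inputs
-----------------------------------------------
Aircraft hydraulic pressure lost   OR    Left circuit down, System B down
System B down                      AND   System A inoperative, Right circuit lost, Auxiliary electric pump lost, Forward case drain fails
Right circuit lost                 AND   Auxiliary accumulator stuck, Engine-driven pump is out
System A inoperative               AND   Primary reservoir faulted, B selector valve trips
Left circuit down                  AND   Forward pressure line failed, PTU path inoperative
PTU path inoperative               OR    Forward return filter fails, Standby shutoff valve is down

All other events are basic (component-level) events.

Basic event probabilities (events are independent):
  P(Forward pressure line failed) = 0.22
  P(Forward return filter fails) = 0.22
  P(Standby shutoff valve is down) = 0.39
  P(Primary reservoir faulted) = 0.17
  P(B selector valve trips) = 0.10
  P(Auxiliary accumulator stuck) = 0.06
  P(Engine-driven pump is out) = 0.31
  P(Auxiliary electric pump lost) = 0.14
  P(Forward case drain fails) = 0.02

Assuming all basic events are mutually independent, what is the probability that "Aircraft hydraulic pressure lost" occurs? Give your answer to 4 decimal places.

0.1153

P(PTU path inoperative) [OR] = 1 − (1−0.22) × (1−0.39) = 0.524200
P(Left circuit down) [AND] = 0.22 × 0.524200 = 0.115324
P(System A inoperative) [AND] = 0.17 × 0.10 = 0.017000
P(Right circuit lost) [AND] = 0.06 × 0.31 = 0.018600
P(System B down) [AND] = 0.017000 × 0.018600 × 0.14 × 0.02 = 0.000001
P(Aircraft hydraulic pressure lost) [OR] = 1 − (1−0.115324) × (1−0.000001) = 0.115325
Rounded to 4 decimal places: P(Aircraft hydraulic pressure lost) ≈ 0.1153.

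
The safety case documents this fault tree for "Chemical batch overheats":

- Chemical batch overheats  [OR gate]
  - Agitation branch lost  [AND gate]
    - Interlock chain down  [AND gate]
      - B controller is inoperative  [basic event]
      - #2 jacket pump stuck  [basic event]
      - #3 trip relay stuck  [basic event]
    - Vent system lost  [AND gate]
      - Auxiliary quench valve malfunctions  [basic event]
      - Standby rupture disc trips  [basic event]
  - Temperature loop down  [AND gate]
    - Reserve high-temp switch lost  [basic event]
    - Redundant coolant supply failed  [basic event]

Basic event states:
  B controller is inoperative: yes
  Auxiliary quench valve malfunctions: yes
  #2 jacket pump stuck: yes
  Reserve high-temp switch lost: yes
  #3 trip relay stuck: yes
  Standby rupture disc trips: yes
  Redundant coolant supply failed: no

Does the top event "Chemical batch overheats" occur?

Interlock chain down [AND]: B controller is inoperative=occurs, #2 jacket pump stuck=occurs, #3 trip relay stuck=occurs → all inputs occur → occurs.
Vent system lost [AND]: Auxiliary quench valve malfunctions=occurs, Standby rupture disc trips=occurs → all inputs occur → occurs.
Agitation branch lost [AND]: Interlock chain down=occurs, Vent system lost=occurs → all inputs occur → occurs.
Temperature loop down [AND]: Reserve high-temp switch lost=occurs, Redundant coolant supply failed=not → not all inputs occur → does not occur.
Chemical batch overheats [OR]: Agitation branch lost=occurs, Temperature loop down=not → at least one input occurs → occurs.

Yes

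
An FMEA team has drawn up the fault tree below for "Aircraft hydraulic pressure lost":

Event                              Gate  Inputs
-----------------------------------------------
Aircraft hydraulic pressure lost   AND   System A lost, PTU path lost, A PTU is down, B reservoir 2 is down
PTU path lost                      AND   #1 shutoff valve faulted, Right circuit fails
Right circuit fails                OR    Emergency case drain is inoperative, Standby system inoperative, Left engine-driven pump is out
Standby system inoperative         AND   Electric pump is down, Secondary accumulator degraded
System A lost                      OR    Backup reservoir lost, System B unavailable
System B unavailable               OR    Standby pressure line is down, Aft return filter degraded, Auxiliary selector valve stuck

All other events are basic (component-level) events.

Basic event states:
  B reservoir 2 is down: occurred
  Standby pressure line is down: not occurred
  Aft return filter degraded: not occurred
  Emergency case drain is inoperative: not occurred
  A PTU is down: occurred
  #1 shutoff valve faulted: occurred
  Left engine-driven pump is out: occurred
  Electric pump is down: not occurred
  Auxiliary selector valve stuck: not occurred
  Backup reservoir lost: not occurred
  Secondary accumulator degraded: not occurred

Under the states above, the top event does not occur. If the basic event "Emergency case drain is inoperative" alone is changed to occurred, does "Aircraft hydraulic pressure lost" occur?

Counterfactual: set "Emergency case drain is inoperative" to occurred.
System B unavailable [OR]: Standby pressure line is down=not, Aft return filter degraded=not, Auxiliary selector valve stuck=not → no input occurs → does not occur.
System A lost [OR]: Backup reservoir lost=not, System B unavailable=not → no input occurs → does not occur.
Standby system inoperative [AND]: Electric pump is down=not, Secondary accumulator degraded=not → not all inputs occur → does not occur.
Right circuit fails [OR]: Emergency case drain is inoperative=occurs, Standby system inoperative=not, Left engine-driven pump is out=occurs → at least one input occurs → occurs.
PTU path lost [AND]: #1 shutoff valve faulted=occurs, Right circuit fails=occurs → all inputs occur → occurs.
Aircraft hydraulic pressure lost [AND]: System A lost=not, PTU path lost=occurs, A PTU is down=occurs, B reservoir 2 is down=occurs → not all inputs occur → does not occur.

No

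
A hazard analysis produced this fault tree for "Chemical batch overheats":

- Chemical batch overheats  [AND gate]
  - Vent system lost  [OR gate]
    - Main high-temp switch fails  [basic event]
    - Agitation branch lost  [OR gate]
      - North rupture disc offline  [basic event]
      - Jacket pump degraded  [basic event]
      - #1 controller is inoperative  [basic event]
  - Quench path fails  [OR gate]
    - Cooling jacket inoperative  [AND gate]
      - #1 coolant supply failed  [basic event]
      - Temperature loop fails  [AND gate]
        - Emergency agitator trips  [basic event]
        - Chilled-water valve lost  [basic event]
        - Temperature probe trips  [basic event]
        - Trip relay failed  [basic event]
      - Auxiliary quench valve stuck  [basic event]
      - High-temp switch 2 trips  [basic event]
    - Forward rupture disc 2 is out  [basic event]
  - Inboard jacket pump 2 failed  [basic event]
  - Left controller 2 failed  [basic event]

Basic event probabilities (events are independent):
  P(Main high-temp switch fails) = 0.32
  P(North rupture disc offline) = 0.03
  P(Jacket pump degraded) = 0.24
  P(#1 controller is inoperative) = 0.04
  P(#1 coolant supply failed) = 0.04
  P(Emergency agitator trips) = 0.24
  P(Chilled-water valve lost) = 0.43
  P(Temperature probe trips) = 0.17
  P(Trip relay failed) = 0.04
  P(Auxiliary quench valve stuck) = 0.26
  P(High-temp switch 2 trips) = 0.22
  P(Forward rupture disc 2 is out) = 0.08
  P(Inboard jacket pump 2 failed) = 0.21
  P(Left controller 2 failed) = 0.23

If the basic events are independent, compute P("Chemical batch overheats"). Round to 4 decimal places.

P(Agitation branch lost) [OR] = 1 − (1−0.03) × (1−0.24) × (1−0.04) = 0.292288
P(Vent system lost) [OR] = 1 − (1−0.32) × (1−0.292288) = 0.518756
P(Temperature loop fails) [AND] = 0.24 × 0.43 × 0.17 × 0.04 = 0.000702
P(Cooling jacket inoperative) [AND] = 0.04 × 0.000702 × 0.26 × 0.22 = 0.000002
P(Quench path fails) [OR] = 1 − (1−0.000002) × (1−0.08) = 0.080002
P(Chemical batch overheats) [AND] = 0.518756 × 0.080002 × 0.21 × 0.23 = 0.002005
Rounded to 4 decimal places: P(Chemical batch overheats) ≈ 0.0020.

0.0020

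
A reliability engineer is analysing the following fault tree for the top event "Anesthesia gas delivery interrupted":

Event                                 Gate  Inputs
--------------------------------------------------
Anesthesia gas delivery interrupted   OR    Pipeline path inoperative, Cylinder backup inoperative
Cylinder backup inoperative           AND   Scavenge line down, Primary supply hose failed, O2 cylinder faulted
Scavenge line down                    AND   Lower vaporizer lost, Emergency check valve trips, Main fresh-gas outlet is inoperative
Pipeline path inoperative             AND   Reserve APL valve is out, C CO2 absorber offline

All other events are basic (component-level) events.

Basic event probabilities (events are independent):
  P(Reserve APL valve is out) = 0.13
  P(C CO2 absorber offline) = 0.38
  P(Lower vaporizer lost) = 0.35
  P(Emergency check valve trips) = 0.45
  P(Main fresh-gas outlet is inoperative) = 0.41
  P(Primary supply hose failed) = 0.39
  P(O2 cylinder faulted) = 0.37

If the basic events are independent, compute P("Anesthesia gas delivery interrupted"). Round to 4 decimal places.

0.0583

P(Pipeline path inoperative) [AND] = 0.13 × 0.38 = 0.049400
P(Scavenge line down) [AND] = 0.35 × 0.45 × 0.41 = 0.064575
P(Cylinder backup inoperative) [AND] = 0.064575 × 0.39 × 0.37 = 0.009318
P(Anesthesia gas delivery interrupted) [OR] = 1 − (1−0.049400) × (1−0.009318) = 0.058258
Rounded to 4 decimal places: P(Anesthesia gas delivery interrupted) ≈ 0.0583.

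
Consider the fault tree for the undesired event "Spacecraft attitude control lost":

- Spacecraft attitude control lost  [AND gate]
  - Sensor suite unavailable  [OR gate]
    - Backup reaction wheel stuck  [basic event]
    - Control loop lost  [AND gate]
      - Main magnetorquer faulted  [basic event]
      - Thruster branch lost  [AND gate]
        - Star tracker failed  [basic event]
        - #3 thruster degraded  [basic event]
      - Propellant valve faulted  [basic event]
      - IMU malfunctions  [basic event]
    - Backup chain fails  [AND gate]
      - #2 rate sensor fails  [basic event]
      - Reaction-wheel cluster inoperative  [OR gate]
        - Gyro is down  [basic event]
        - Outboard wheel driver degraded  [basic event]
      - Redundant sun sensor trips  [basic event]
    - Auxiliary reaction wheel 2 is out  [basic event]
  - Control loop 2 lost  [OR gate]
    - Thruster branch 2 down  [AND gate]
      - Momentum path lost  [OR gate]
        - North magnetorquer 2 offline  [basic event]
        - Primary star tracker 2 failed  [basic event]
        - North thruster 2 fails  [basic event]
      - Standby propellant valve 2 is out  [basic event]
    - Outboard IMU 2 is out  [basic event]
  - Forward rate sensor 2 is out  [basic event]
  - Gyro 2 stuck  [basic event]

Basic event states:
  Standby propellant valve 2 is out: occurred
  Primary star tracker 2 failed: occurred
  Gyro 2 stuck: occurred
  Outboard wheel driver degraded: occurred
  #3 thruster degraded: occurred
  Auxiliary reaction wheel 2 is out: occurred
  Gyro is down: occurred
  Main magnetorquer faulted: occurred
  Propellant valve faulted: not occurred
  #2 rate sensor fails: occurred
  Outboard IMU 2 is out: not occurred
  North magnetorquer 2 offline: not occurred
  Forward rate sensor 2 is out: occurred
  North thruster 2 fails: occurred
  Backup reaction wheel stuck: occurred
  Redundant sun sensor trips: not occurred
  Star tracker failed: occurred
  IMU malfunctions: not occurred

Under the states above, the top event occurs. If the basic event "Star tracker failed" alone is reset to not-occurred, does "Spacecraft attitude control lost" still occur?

Yes

Counterfactual: set "Star tracker failed" to not occurred.
Thruster branch lost [AND]: Star tracker failed=not, #3 thruster degraded=occurs → not all inputs occur → does not occur.
Control loop lost [AND]: Main magnetorquer faulted=occurs, Thruster branch lost=not, Propellant valve faulted=not, IMU malfunctions=not → not all inputs occur → does not occur.
Reaction-wheel cluster inoperative [OR]: Gyro is down=occurs, Outboard wheel driver degraded=occurs → at least one input occurs → occurs.
Backup chain fails [AND]: #2 rate sensor fails=occurs, Reaction-wheel cluster inoperative=occurs, Redundant sun sensor trips=not → not all inputs occur → does not occur.
Sensor suite unavailable [OR]: Backup reaction wheel stuck=occurs, Control loop lost=not, Backup chain fails=not, Auxiliary reaction wheel 2 is out=occurs → at least one input occurs → occurs.
Momentum path lost [OR]: North magnetorquer 2 offline=not, Primary star tracker 2 failed=occurs, North thruster 2 fails=occurs → at least one input occurs → occurs.
Thruster branch 2 down [AND]: Momentum path lost=occurs, Standby propellant valve 2 is out=occurs → all inputs occur → occurs.
Control loop 2 lost [OR]: Thruster branch 2 down=occurs, Outboard IMU 2 is out=not → at least one input occurs → occurs.
Spacecraft attitude control lost [AND]: Sensor suite unavailable=occurs, Control loop 2 lost=occurs, Forward rate sensor 2 is out=occurs, Gyro 2 stuck=occurs → all inputs occur → occurs.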